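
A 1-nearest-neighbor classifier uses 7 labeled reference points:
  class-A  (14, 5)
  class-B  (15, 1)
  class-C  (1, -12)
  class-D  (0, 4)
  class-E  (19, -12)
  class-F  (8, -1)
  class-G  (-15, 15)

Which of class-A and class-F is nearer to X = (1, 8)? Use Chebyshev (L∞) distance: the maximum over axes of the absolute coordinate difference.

d(X, class-A) = max(13, 3) = 13
d(X, class-F) = max(7, 9) = 9
13 > 9, so class-F is closer.

class-F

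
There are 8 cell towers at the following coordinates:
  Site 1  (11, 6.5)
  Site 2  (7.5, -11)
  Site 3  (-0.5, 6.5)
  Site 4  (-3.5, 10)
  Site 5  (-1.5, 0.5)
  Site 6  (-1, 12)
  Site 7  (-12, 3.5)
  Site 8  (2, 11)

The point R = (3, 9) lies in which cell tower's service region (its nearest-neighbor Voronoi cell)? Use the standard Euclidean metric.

Site 8

Since √ is increasing, it suffices to compare squared distances:
d²(R, Site 1) = 64 + 6.25 = 70.25
d²(R, Site 2) = 20.25 + 400 = 420.25
d²(R, Site 3) = 12.25 + 6.25 = 18.5
d²(R, Site 4) = 42.25 + 1 = 43.25
d²(R, Site 5) = 20.25 + 72.25 = 92.5
d²(R, Site 6) = 16 + 9 = 25
d²(R, Site 7) = 225 + 30.25 = 255.25
d²(R, Site 8) = 1 + 4 = 5
Site 8 is nearest.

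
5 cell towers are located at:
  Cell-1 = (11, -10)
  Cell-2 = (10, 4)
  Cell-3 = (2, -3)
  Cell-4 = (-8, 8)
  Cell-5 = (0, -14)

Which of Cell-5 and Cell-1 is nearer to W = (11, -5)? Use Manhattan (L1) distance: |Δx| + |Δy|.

Cell-1

d(W, Cell-5) = |11−0| + |-5−(-14)| = 11 + 9 = 20
d(W, Cell-1) = |11−11| + |-5−(-10)| = 0 + 5 = 5
20 > 5, so Cell-1 is closer.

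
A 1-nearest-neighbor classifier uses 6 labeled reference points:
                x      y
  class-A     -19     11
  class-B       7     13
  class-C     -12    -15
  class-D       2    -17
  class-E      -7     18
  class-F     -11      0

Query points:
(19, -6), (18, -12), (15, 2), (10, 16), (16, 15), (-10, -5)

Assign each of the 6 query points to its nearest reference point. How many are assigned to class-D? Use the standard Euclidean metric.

(19, -6) — d² to each: class-A:1733, class-B:505, class-C:1042, class-D:410, class-E:1252, class-F:936 → nearest is class-D
(18, -12) — d² to each: class-A:1898, class-B:746, class-C:909, class-D:281, class-E:1525, class-F:985 → nearest is class-D
(15, 2) — d² to each: class-A:1237, class-B:185, class-C:1018, class-D:530, class-E:740, class-F:680 → nearest is class-B
(10, 16) — d² to each: class-A:866, class-B:18, class-C:1445, class-D:1153, class-E:293, class-F:697 → nearest is class-B
(16, 15) — d² to each: class-A:1241, class-B:85, class-C:1684, class-D:1220, class-E:538, class-F:954 → nearest is class-B
(-10, -5) — d² to each: class-A:337, class-B:613, class-C:104, class-D:288, class-E:538, class-F:26 → nearest is class-F
2 of the 6 points have class-D as nearest.

2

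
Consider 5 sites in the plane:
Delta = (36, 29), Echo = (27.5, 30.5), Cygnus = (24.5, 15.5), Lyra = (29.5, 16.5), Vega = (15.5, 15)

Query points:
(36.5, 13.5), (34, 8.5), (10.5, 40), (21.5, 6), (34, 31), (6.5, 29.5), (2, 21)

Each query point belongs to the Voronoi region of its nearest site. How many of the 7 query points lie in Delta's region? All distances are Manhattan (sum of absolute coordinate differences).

(36.5, 13.5) — d to each: Delta:16, Echo:26, Cygnus:14, Lyra:10, Vega:22.5 → nearest is Lyra
(34, 8.5) — d to each: Delta:22.5, Echo:28.5, Cygnus:16.5, Lyra:12.5, Vega:25 → nearest is Lyra
(10.5, 40) — d to each: Delta:36.5, Echo:26.5, Cygnus:38.5, Lyra:42.5, Vega:30 → nearest is Echo
(21.5, 6) — d to each: Delta:37.5, Echo:30.5, Cygnus:12.5, Lyra:18.5, Vega:15 → nearest is Cygnus
(34, 31) — d to each: Delta:4, Echo:7, Cygnus:25, Lyra:19, Vega:34.5 → nearest is Delta
(6.5, 29.5) — d to each: Delta:30, Echo:22, Cygnus:32, Lyra:36, Vega:23.5 → nearest is Echo
(2, 21) — d to each: Delta:42, Echo:35, Cygnus:28, Lyra:32, Vega:19.5 → nearest is Vega
1 of the 7 points has Delta as nearest.

1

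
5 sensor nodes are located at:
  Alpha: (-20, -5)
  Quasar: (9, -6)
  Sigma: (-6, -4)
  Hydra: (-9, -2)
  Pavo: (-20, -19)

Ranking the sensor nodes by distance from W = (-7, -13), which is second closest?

Hydra

Squared Euclidean distances:
d²(W, Alpha) = (-7−(-20))² + (-13−(-5))² = 169 + 64 = 233
d²(W, Quasar) = (-7−9)² + (-13−(-6))² = 256 + 49 = 305
d²(W, Sigma) = (-7−(-6))² + (-13−(-4))² = 1 + 81 = 82
d²(W, Hydra) = (-7−(-9))² + (-13−(-2))² = 4 + 121 = 125
d²(W, Pavo) = (-7−(-20))² + (-13−(-19))² = 169 + 36 = 205
Sorted ascending: Sigma, Hydra, Pavo, … — the second-nearest is Hydra.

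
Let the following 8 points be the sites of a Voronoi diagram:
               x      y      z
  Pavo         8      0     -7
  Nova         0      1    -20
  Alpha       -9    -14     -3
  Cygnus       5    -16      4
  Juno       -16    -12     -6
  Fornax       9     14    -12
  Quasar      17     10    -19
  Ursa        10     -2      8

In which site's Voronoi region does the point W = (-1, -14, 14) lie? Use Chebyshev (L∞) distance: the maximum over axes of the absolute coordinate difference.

d(W, Pavo) = max(9, 14, 21) = 21
d(W, Nova) = max(1, 15, 34) = 34
d(W, Alpha) = max(8, 0, 17) = 17
d(W, Cygnus) = max(6, 2, 10) = 10
d(W, Juno) = max(15, 2, 20) = 20
d(W, Fornax) = max(10, 28, 26) = 28
d(W, Quasar) = max(18, 24, 33) = 33
d(W, Ursa) = max(11, 12, 6) = 12
Cygnus is nearest.

Cygnus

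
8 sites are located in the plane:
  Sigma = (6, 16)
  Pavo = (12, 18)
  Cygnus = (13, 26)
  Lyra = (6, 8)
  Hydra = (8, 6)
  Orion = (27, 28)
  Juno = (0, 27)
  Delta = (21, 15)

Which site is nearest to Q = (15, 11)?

Delta

Since √ is increasing, it suffices to compare squared distances:
d²(Q, Sigma) = (15−6)² + (11−16)² = 81 + 25 = 106
d²(Q, Pavo) = (15−12)² + (11−18)² = 9 + 49 = 58
d²(Q, Cygnus) = (15−13)² + (11−26)² = 4 + 225 = 229
d²(Q, Lyra) = (15−6)² + (11−8)² = 81 + 9 = 90
d²(Q, Hydra) = (15−8)² + (11−6)² = 49 + 25 = 74
d²(Q, Orion) = (15−27)² + (11−28)² = 144 + 289 = 433
d²(Q, Juno) = (15−0)² + (11−27)² = 225 + 256 = 481
d²(Q, Delta) = (15−21)² + (11−15)² = 36 + 16 = 52
Minimum is at Delta.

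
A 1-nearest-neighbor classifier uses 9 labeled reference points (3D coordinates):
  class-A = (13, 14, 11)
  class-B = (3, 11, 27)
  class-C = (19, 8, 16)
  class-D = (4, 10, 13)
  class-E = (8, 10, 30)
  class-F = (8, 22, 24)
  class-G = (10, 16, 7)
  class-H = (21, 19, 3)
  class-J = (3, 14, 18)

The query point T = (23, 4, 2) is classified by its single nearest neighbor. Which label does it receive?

Compare squared distances (the ordering matches that of the actual distances):
d²(T, class-A) = 100 + 100 + 81 = 281
d²(T, class-B) = 400 + 49 + 625 = 1074
d²(T, class-C) = 16 + 16 + 196 = 228
d²(T, class-D) = 361 + 36 + 121 = 518
d²(T, class-E) = 225 + 36 + 784 = 1045
d²(T, class-F) = 225 + 324 + 484 = 1033
d²(T, class-G) = 169 + 144 + 25 = 338
d²(T, class-H) = 4 + 225 + 1 = 230
d²(T, class-J) = 400 + 100 + 256 = 756
Minimum is at class-C.

class-C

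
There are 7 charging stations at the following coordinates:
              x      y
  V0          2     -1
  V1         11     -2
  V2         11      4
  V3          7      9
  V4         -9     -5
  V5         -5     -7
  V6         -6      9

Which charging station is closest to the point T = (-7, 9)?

V6

Since √ is increasing, it suffices to compare squared distances:
|TV0|² = (-7−2)² + (9−(-1))² = 81 + 100 = 181
|TV1|² = (-7−11)² + (9−(-2))² = 324 + 121 = 445
|TV2|² = (-7−11)² + (9−4)² = 324 + 25 = 349
|TV3|² = (-7−7)² + (9−9)² = 196 + 0 = 196
|TV4|² = (-7−(-9))² + (9−(-5))² = 4 + 196 = 200
|TV5|² = (-7−(-5))² + (9−(-7))² = 4 + 256 = 260
|TV6|² = (-7−(-6))² + (9−9)² = 1 + 0 = 1
V6 is nearest.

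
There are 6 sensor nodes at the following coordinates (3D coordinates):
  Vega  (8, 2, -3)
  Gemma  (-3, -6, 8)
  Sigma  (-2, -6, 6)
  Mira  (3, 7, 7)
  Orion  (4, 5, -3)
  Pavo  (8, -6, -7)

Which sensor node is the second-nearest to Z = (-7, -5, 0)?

Gemma

Since √ is increasing, it suffices to compare squared distances:
d²(Z, Vega) = 225 + 49 + 9 = 283
d²(Z, Gemma) = 16 + 1 + 64 = 81
d²(Z, Sigma) = 25 + 1 + 36 = 62
d²(Z, Mira) = 100 + 144 + 49 = 293
d²(Z, Orion) = 121 + 100 + 9 = 230
d²(Z, Pavo) = 225 + 1 + 49 = 275
Sorted ascending: Sigma, Gemma, Orion, … — the second-nearest is Gemma.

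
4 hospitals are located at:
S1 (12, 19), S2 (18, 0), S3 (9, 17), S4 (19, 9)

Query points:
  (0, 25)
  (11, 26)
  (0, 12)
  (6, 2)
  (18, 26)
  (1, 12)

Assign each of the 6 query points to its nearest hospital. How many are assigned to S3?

(0, 25) — d² to each: S1:180, S2:949, S3:145, S4:617 → nearest is S3
(11, 26) — d² to each: S1:50, S2:725, S3:85, S4:353 → nearest is S1
(0, 12) — d² to each: S1:193, S2:468, S3:106, S4:370 → nearest is S3
(6, 2) — d² to each: S1:325, S2:148, S3:234, S4:218 → nearest is S2
(18, 26) — d² to each: S1:85, S2:676, S3:162, S4:290 → nearest is S1
(1, 12) — d² to each: S1:170, S2:433, S3:89, S4:333 → nearest is S3
3 of the 6 points have S3 as nearest.

3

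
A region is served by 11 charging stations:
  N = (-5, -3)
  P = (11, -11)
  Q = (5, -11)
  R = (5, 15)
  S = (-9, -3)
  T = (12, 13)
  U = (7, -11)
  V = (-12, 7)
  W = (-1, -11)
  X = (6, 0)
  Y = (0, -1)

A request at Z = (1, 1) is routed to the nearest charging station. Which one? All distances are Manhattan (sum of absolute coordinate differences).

d(Z,N) = |1−(-5)| + |1−(-3)| = 6 + 4 = 10
d(Z,P) = |1−11| + |1−(-11)| = 10 + 12 = 22
d(Z,Q) = |1−5| + |1−(-11)| = 4 + 12 = 16
d(Z,R) = |1−5| + |1−15| = 4 + 14 = 18
d(Z,S) = |1−(-9)| + |1−(-3)| = 10 + 4 = 14
d(Z,T) = |1−12| + |1−13| = 11 + 12 = 23
d(Z,U) = |1−7| + |1−(-11)| = 6 + 12 = 18
d(Z,V) = |1−(-12)| + |1−7| = 13 + 6 = 19
d(Z,W) = |1−(-1)| + |1−(-11)| = 2 + 12 = 14
d(Z,X) = |1−6| + |1−0| = 5 + 1 = 6
d(Z,Y) = |1−0| + |1−(-1)| = 1 + 2 = 3
The smallest is to Y, so Z lies in the Voronoi region of Y.

Y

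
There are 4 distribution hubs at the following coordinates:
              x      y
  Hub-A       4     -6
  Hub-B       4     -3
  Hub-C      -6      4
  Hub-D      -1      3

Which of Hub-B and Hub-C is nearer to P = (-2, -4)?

Hub-B

Compare squared distances:
d²(P, Hub-B) = (-2−4)² + (-4−(-3))² = 36 + 1 = 37
d²(P, Hub-C) = (-2−(-6))² + (-4−4)² = 16 + 64 = 80
37 < 80, so Hub-B is closer.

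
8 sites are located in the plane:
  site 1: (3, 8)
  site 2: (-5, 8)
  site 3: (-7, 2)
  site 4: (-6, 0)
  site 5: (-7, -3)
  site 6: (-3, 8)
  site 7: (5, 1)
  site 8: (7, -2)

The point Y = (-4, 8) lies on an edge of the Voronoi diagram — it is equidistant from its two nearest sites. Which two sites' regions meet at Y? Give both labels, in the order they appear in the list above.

Squared distances from Y to each site:
d²(Y, site 1) = 49 + 0 = 49
d²(Y, site 2) = 1 + 0 = 1
d²(Y, site 3) = 9 + 36 = 45
d²(Y, site 4) = 4 + 64 = 68
d²(Y, site 5) = 9 + 121 = 130
d²(Y, site 6) = 1 + 0 = 1
d²(Y, site 7) = 81 + 49 = 130
d²(Y, site 8) = 121 + 100 = 221
Y is equidistant from site 2 and site 6 (both at squared distance 1), and every other site is strictly farther — so Y lies on the site 2–site 6 Voronoi edge.

site 2 and site 6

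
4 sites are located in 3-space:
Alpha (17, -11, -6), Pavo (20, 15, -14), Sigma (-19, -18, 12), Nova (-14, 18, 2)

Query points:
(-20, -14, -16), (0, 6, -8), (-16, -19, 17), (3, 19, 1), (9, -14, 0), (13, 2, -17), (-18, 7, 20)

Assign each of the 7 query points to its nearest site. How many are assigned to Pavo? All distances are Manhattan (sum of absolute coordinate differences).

2

(-20, -14, -16) — d to each: Alpha:50, Pavo:71, Sigma:33, Nova:56 → nearest is Sigma
(0, 6, -8) — d to each: Alpha:36, Pavo:35, Sigma:63, Nova:36 → nearest is Pavo
(-16, -19, 17) — d to each: Alpha:64, Pavo:101, Sigma:9, Nova:54 → nearest is Sigma
(3, 19, 1) — d to each: Alpha:51, Pavo:36, Sigma:70, Nova:19 → nearest is Nova
(9, -14, 0) — d to each: Alpha:17, Pavo:54, Sigma:44, Nova:57 → nearest is Alpha
(13, 2, -17) — d to each: Alpha:28, Pavo:23, Sigma:81, Nova:62 → nearest is Pavo
(-18, 7, 20) — d to each: Alpha:79, Pavo:80, Sigma:34, Nova:33 → nearest is Nova
2 of the 7 points have Pavo as nearest.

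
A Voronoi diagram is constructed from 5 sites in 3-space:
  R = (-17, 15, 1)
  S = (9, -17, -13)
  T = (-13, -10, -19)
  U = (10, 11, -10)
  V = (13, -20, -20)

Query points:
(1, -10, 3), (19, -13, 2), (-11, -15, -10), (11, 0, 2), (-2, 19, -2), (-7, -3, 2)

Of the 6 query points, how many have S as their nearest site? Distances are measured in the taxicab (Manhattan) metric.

(1, -10, 3) — d to each: R:45, S:31, T:36, U:43, V:45 → nearest is S
(19, -13, 2) — d to each: R:65, S:29, T:56, U:45, V:35 → nearest is S
(-11, -15, -10) — d to each: R:47, S:25, T:16, U:47, V:39 → nearest is T
(11, 0, 2) — d to each: R:44, S:34, T:55, U:24, V:44 → nearest is U
(-2, 19, -2) — d to each: R:22, S:58, T:57, U:28, V:72 → nearest is R
(-7, -3, 2) — d to each: R:29, S:45, T:34, U:43, V:59 → nearest is R
2 of the 6 points have S as nearest.

2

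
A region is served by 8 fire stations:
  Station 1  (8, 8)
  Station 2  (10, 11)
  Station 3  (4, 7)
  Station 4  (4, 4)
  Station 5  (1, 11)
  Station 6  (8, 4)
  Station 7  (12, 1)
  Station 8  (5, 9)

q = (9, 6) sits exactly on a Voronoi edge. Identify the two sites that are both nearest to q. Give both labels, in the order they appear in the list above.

Station 1 and Station 6

Squared distances from q to each site:
d²(q, Station 1) = 1 + 4 = 5
d²(q, Station 2) = 1 + 25 = 26
d²(q, Station 3) = 25 + 1 = 26
d²(q, Station 4) = 25 + 4 = 29
d²(q, Station 5) = 64 + 25 = 89
d²(q, Station 6) = 1 + 4 = 5
d²(q, Station 7) = 9 + 25 = 34
d²(q, Station 8) = 16 + 9 = 25
q is equidistant from Station 1 and Station 6 (both at squared distance 5), and every other site is strictly farther — so q lies on the Station 1–Station 6 Voronoi edge.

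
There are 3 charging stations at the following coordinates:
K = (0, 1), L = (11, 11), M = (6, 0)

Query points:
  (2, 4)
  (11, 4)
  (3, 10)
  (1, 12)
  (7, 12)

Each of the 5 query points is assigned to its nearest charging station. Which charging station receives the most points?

(2, 4) — d² to each: K:13, L:130, M:32 → nearest is K
(11, 4) — d² to each: K:130, L:49, M:41 → nearest is M
(3, 10) — d² to each: K:90, L:65, M:109 → nearest is L
(1, 12) — d² to each: K:122, L:101, M:169 → nearest is L
(7, 12) — d² to each: K:170, L:17, M:145 → nearest is L
Tally — K:1, L:3, M:1. L captures the most (3).

L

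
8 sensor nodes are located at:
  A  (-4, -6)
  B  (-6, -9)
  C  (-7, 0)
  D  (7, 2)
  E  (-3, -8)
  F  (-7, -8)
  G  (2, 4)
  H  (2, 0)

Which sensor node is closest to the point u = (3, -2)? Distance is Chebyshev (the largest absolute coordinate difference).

d(u,A) = max(7, 4) = 7
d(u,B) = max(9, 7) = 9
d(u,C) = max(10, 2) = 10
d(u,D) = max(4, 4) = 4
d(u,E) = max(6, 6) = 6
d(u,F) = max(10, 6) = 10
d(u,G) = max(1, 6) = 6
d(u,H) = max(1, 2) = 2
H is nearest.

H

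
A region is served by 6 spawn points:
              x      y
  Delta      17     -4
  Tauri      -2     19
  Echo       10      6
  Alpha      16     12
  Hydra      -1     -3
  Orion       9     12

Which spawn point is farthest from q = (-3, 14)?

Delta

Squared Euclidean distances:
d²(q, Delta) = (-3−17)² + (14−(-4))² = 400 + 324 = 724
d²(q, Tauri) = (-3−(-2))² + (14−19)² = 1 + 25 = 26
d²(q, Echo) = (-3−10)² + (14−6)² = 169 + 64 = 233
d²(q, Alpha) = (-3−16)² + (14−12)² = 361 + 4 = 365
d²(q, Hydra) = (-3−(-1))² + (14−(-3))² = 4 + 289 = 293
d²(q, Orion) = (-3−9)² + (14−12)² = 144 + 4 = 148
The largest is to Delta.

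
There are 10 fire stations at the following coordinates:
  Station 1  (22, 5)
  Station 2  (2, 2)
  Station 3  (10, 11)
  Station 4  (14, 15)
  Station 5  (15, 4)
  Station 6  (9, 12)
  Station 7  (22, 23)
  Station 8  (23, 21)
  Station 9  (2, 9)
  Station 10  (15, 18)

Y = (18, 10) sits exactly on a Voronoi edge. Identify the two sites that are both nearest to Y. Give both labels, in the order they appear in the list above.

Station 1 and Station 4

Squared distances from Y to each site:
d²(Y, Station 1) = (18−22)² + (10−5)² = 16 + 25 = 41
d²(Y, Station 2) = (18−2)² + (10−2)² = 256 + 64 = 320
d²(Y, Station 3) = (18−10)² + (10−11)² = 64 + 1 = 65
d²(Y, Station 4) = (18−14)² + (10−15)² = 16 + 25 = 41
d²(Y, Station 5) = (18−15)² + (10−4)² = 9 + 36 = 45
d²(Y, Station 6) = (18−9)² + (10−12)² = 81 + 4 = 85
d²(Y, Station 7) = (18−22)² + (10−23)² = 16 + 169 = 185
d²(Y, Station 8) = (18−23)² + (10−21)² = 25 + 121 = 146
d²(Y, Station 9) = (18−2)² + (10−9)² = 256 + 1 = 257
d²(Y, Station 10) = (18−15)² + (10−18)² = 9 + 64 = 73
Y is equidistant from Station 1 and Station 4 (both at squared distance 41), and every other site is strictly farther — so Y lies on the Station 1–Station 4 Voronoi edge.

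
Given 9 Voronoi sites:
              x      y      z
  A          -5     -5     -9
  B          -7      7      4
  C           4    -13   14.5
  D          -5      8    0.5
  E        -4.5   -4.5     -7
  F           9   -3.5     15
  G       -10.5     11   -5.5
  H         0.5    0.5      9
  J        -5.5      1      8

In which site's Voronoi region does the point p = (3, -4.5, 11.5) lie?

Compare squared distances (the ordering matches that of the actual distances):
|pA|² = 64 + 0.25 + 420.25 = 484.5
|pB|² = 100 + 132.25 + 56.25 = 288.5
|pC|² = 1 + 72.25 + 9 = 82.25
|pD|² = 64 + 156.25 + 121 = 341.25
|pE|² = 56.25 + 0 + 342.25 = 398.5
|pF|² = 36 + 1 + 12.25 = 49.25
|pG|² = 182.25 + 240.25 + 289 = 711.5
|pH|² = 6.25 + 25 + 6.25 = 37.5
|pJ|² = 72.25 + 30.25 + 12.25 = 114.75
Minimum is at H.

H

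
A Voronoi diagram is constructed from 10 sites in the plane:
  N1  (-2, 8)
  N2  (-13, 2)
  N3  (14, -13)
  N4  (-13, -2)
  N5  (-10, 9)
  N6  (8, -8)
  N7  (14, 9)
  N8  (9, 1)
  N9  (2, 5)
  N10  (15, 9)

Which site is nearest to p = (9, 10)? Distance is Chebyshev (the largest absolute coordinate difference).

N7

d(p,N1) = max(11, 2) = 11
d(p,N2) = max(22, 8) = 22
d(p,N3) = max(5, 23) = 23
d(p,N4) = max(22, 12) = 22
d(p,N5) = max(19, 1) = 19
d(p,N6) = max(1, 18) = 18
d(p,N7) = max(5, 1) = 5
d(p,N8) = max(0, 9) = 9
d(p,N9) = max(7, 5) = 7
d(p, N10) = max(6, 1) = 6
N7 is nearest.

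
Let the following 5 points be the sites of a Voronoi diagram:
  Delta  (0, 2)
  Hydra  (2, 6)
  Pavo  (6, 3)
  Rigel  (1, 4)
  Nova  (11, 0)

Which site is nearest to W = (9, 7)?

Pavo

Squared Euclidean distances:
d²(W, Delta) = 81 + 25 = 106
d²(W, Hydra) = 49 + 1 = 50
d²(W, Pavo) = 9 + 16 = 25
d²(W, Rigel) = 64 + 9 = 73
d²(W, Nova) = 4 + 49 = 53
Minimum is at Pavo.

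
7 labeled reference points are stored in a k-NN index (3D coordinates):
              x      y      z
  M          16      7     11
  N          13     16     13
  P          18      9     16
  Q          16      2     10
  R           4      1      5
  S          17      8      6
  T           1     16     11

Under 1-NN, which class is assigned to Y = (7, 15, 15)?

N

Squared Euclidean distances:
|YM|² = 81 + 64 + 16 = 161
|YN|² = 36 + 1 + 4 = 41
|YP|² = 121 + 36 + 1 = 158
|YQ|² = 81 + 169 + 25 = 275
|YR|² = 9 + 196 + 100 = 305
|YS|² = 100 + 49 + 81 = 230
|YT|² = 36 + 1 + 16 = 53
N is nearest.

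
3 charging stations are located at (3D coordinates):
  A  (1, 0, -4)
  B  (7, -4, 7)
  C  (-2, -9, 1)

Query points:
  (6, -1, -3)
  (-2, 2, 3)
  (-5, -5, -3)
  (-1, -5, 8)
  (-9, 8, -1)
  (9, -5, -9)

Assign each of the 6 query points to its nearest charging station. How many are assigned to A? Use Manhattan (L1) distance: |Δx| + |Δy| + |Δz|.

(6, -1, -3) — d to each: A:7, B:14, C:20 → nearest is A
(-2, 2, 3) — d to each: A:12, B:19, C:13 → nearest is A
(-5, -5, -3) — d to each: A:12, B:23, C:11 → nearest is C
(-1, -5, 8) — d to each: A:19, B:10, C:12 → nearest is B
(-9, 8, -1) — d to each: A:21, B:36, C:26 → nearest is A
(9, -5, -9) — d to each: A:18, B:19, C:25 → nearest is A
4 of the 6 points have A as nearest.

4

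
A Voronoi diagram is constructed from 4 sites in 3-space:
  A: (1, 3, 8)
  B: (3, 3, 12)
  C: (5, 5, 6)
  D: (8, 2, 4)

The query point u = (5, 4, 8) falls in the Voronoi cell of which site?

Compare squared distances (the ordering matches that of the actual distances):
|uA|² = (5−1)² + (4−3)² + (8−8)² = 16 + 1 + 0 = 17
|uB|² = (5−3)² + (4−3)² + (8−12)² = 4 + 1 + 16 = 21
|uC|² = (5−5)² + (4−5)² + (8−6)² = 0 + 1 + 4 = 5
|uD|² = (5−8)² + (4−2)² + (8−4)² = 9 + 4 + 16 = 29
Minimum is at C.

C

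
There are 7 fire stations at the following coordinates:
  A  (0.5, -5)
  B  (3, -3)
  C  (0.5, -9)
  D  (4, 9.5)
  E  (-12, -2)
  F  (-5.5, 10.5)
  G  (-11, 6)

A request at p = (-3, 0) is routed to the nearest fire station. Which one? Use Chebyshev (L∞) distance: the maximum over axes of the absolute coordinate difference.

A

d(p,A) = max(3.5, 5) = 5
d(p,B) = max(6, 3) = 6
d(p,C) = max(3.5, 9) = 9
d(p,D) = max(7, 9.5) = 9.5
d(p,E) = max(9, 2) = 9
d(p,F) = max(2.5, 10.5) = 10.5
d(p,G) = max(8, 6) = 8
Minimum is at A.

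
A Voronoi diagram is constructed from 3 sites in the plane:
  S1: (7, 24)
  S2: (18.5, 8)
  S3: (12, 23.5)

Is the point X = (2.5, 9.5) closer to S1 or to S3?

Compare squared distances:
|XS1|² = (2.5−7)² + (9.5−24)² = 20.25 + 210.25 = 230.5
|XS3|² = (2.5−12)² + (9.5−23.5)² = 90.25 + 196 = 286.25
230.5 < 286.25, so S1 is closer.

S1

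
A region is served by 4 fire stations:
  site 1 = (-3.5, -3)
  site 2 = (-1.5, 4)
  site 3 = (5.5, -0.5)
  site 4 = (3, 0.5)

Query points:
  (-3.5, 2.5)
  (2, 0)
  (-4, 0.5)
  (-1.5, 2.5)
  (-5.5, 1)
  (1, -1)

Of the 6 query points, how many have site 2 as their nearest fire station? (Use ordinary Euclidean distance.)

(-3.5, 2.5) — d² to each: site 1:30.25, site 2:6.25, site 3:90, site 4:46.25 → nearest is site 2
(2, 0) — d² to each: site 1:39.25, site 2:28.25, site 3:12.5, site 4:1.25 → nearest is site 4
(-4, 0.5) — d² to each: site 1:12.5, site 2:18.5, site 3:91.25, site 4:49 → nearest is site 1
(-1.5, 2.5) — d² to each: site 1:34.25, site 2:2.25, site 3:58, site 4:24.25 → nearest is site 2
(-5.5, 1) — d² to each: site 1:20, site 2:25, site 3:123.25, site 4:72.5 → nearest is site 1
(1, -1) — d² to each: site 1:24.25, site 2:31.25, site 3:20.5, site 4:6.25 → nearest is site 4
2 of the 6 points have site 2 as nearest.

2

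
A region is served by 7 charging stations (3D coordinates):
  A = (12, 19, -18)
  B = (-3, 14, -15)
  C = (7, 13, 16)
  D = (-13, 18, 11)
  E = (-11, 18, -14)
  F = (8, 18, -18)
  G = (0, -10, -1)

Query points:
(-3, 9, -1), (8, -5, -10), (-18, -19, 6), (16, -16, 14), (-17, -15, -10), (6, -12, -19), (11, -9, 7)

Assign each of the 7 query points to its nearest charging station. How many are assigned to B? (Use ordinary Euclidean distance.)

(-3, 9, -1) — d² to each: A:614, B:221, C:405, D:325, E:314, F:491, G:370 → nearest is B
(8, -5, -10) — d² to each: A:656, B:507, C:1001, D:1411, E:906, F:593, G:170 → nearest is G
(-18, -19, 6) — d² to each: A:2920, B:1755, C:1749, D:1419, E:1818, F:2621, G:454 → nearest is G
(16, -16, 14) — d² to each: A:2265, B:2102, C:926, D:2006, E:2669, F:2244, G:517 → nearest is G
(-17, -15, -10) — d² to each: A:2061, B:1062, C:2036, D:1546, E:1141, F:1778, G:395 → nearest is G
(6, -12, -19) — d² to each: A:998, B:773, C:1851, D:2161, E:1214, F:905, G:364 → nearest is G
(11, -9, 7) — d² to each: A:1410, B:1209, C:581, D:1321, E:1654, F:1363, G:186 → nearest is G
1 of the 7 points has B as nearest.

1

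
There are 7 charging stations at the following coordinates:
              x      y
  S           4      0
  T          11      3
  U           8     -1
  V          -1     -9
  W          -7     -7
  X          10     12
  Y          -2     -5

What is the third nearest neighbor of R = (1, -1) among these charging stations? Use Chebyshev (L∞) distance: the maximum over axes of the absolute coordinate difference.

d(R,S) = max(3, 1) = 3
d(R,T) = max(10, 4) = 10
d(R,U) = max(7, 0) = 7
d(R,V) = max(2, 8) = 8
d(R,W) = max(8, 6) = 8
d(R,X) = max(9, 13) = 13
d(R,Y) = max(3, 4) = 4
Sorted ascending: S, Y, U, V, … — the third-nearest is U.

U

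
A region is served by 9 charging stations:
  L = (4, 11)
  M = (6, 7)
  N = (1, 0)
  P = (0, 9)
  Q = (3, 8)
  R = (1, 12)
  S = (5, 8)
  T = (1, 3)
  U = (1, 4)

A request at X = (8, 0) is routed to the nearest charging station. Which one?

Compare squared distances (the ordering matches that of the actual distances):
|XL|² = 16 + 121 = 137
|XM|² = 4 + 49 = 53
|XN|² = 49 + 0 = 49
|XP|² = 64 + 81 = 145
|XQ|² = 25 + 64 = 89
|XR|² = 49 + 144 = 193
|XS|² = 9 + 64 = 73
|XT|² = 49 + 9 = 58
|XU|² = 49 + 16 = 65
Minimum is at N.

N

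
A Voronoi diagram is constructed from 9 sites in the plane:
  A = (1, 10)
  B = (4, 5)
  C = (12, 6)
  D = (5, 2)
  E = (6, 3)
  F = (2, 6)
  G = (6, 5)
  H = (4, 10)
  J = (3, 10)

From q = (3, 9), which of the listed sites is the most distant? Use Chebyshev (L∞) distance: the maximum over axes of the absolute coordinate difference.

d(q,A) = max(2, 1) = 2
d(q,B) = max(1, 4) = 4
d(q,C) = max(9, 3) = 9
d(q,D) = max(2, 7) = 7
d(q,E) = max(3, 6) = 6
d(q,F) = max(1, 3) = 3
d(q,G) = max(3, 4) = 4
d(q,H) = max(1, 1) = 1
d(q,J) = max(0, 1) = 1
The largest is to C.

C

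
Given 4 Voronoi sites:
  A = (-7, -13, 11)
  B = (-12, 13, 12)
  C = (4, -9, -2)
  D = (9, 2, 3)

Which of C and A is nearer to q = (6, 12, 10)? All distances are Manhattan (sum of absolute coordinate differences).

d(q,C) = |6−4| + |12−(-9)| + |10−(-2)| = 2 + 21 + 12 = 35
d(q,A) = |6−(-7)| + |12−(-13)| + |10−11| = 13 + 25 + 1 = 39
35 < 39, so C is closer.

C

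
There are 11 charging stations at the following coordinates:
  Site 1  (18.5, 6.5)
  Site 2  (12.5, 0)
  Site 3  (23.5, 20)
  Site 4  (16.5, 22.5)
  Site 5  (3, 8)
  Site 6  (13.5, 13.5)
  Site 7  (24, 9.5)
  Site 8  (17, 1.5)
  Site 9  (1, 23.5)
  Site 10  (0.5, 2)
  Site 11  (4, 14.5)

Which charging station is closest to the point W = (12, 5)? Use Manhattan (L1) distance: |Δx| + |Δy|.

d(W, Site 1) = 6.5 + 1.5 = 8
d(W, Site 2) = 0.5 + 5 = 5.5
d(W, Site 3) = 11.5 + 15 = 26.5
d(W, Site 4) = 4.5 + 17.5 = 22
d(W, Site 5) = 9 + 3 = 12
d(W, Site 6) = 1.5 + 8.5 = 10
d(W, Site 7) = 12 + 4.5 = 16.5
d(W, Site 8) = 5 + 3.5 = 8.5
d(W, Site 9) = 11 + 18.5 = 29.5
d(W, Site 10) = 11.5 + 3 = 14.5
d(W, Site 11) = 8 + 9.5 = 17.5
Site 2 is nearest.

Site 2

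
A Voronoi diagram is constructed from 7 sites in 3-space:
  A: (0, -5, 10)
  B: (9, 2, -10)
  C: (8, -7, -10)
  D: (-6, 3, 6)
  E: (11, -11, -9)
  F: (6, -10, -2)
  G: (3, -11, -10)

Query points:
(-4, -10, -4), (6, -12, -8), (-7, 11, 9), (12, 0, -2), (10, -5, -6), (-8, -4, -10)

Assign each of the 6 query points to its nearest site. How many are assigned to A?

0

(-4, -10, -4) — d² to each: A:237, B:349, C:189, D:273, E:251, F:104, G:86 → nearest is G
(6, -12, -8) — d² to each: A:409, B:209, C:33, D:565, E:27, F:40, G:14 → nearest is G
(-7, 11, 9) — d² to each: A:306, B:698, C:910, D:74, E:1132, F:731, G:945 → nearest is D
(12, 0, -2) — d² to each: A:313, B:77, C:129, D:397, E:171, F:136, G:266 → nearest is B
(10, -5, -6) — d² to each: A:356, B:66, C:24, D:464, E:46, F:57, G:101 → nearest is C
(-8, -4, -10) — d² to each: A:465, B:325, C:265, D:309, E:411, F:296, G:170 → nearest is G
0 of the 6 points have A as nearest.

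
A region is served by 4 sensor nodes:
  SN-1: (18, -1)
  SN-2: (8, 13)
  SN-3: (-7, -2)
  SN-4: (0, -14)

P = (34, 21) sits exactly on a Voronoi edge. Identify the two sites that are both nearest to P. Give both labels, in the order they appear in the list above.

Squared distances from P to each site:
d²(P, SN-1) = (34−18)² + (21−(-1))² = 256 + 484 = 740
d²(P, SN-2) = (34−8)² + (21−13)² = 676 + 64 = 740
d²(P, SN-3) = (34−(-7))² + (21−(-2))² = 1681 + 529 = 2210
d²(P, SN-4) = (34−0)² + (21−(-14))² = 1156 + 1225 = 2381
P is equidistant from SN-1 and SN-2 (both at squared distance 740), and every other site is strictly farther — so P lies on the SN-1–SN-2 Voronoi edge.

SN-1 and SN-2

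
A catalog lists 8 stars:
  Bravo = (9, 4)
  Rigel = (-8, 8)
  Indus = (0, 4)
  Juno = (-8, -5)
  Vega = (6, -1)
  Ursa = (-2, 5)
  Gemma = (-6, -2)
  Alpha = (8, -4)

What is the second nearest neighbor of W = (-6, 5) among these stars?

Compare squared distances (the ordering matches that of the actual distances):
d²(W, Bravo) = 225 + 1 = 226
d²(W, Rigel) = 4 + 9 = 13
d²(W, Indus) = 36 + 1 = 37
d²(W, Juno) = 4 + 100 = 104
d²(W, Vega) = 144 + 36 = 180
d²(W, Ursa) = 16 + 0 = 16
d²(W, Gemma) = 0 + 49 = 49
d²(W, Alpha) = 196 + 81 = 277
Sorted ascending: Rigel, Ursa, Indus, … — the second-nearest is Ursa.

Ursa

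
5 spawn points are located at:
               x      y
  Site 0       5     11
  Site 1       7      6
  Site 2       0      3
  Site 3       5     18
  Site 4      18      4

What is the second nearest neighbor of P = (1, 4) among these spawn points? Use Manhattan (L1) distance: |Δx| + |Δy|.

d(P, Site 0) = |1−5| + |4−11| = 4 + 7 = 11
d(P, Site 1) = |1−7| + |4−6| = 6 + 2 = 8
d(P, Site 2) = |1−0| + |4−3| = 1 + 1 = 2
d(P, Site 3) = |1−5| + |4−18| = 4 + 14 = 18
d(P, Site 4) = |1−18| + |4−4| = 17 + 0 = 17
Sorted ascending: Site 2, Site 1, Site 0, … — the second-nearest is Site 1.

Site 1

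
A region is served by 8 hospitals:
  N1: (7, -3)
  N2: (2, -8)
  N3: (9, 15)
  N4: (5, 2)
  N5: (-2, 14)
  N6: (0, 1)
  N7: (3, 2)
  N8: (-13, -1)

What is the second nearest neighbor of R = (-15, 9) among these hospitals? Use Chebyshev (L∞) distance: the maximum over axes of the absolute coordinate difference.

N5

d(R,N1) = max(22, 12) = 22
d(R,N2) = max(17, 17) = 17
d(R,N3) = max(24, 6) = 24
d(R,N4) = max(20, 7) = 20
d(R,N5) = max(13, 5) = 13
d(R,N6) = max(15, 8) = 15
d(R,N7) = max(18, 7) = 18
d(R,N8) = max(2, 10) = 10
Sorted ascending: N8, N5, N6, … — the second-nearest is N5.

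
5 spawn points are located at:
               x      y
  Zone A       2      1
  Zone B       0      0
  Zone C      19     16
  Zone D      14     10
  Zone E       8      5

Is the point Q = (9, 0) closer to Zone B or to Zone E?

Compare squared distances:
d²(Q, Zone B) = (9−0)² + (0−0)² = 81 + 0 = 81
d²(Q, Zone E) = (9−8)² + (0−5)² = 1 + 25 = 26
81 > 26, so Zone E is closer.

Zone E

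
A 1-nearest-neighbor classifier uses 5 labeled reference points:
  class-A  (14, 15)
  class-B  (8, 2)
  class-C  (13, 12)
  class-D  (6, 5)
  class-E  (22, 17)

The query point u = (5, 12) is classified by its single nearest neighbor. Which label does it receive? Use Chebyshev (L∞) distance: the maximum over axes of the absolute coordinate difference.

d(u, class-A) = max(9, 3) = 9
d(u, class-B) = max(3, 10) = 10
d(u, class-C) = max(8, 0) = 8
d(u, class-D) = max(1, 7) = 7
d(u, class-E) = max(17, 5) = 17
The smallest is to class-D, so u lies in the Voronoi region of class-D.

class-D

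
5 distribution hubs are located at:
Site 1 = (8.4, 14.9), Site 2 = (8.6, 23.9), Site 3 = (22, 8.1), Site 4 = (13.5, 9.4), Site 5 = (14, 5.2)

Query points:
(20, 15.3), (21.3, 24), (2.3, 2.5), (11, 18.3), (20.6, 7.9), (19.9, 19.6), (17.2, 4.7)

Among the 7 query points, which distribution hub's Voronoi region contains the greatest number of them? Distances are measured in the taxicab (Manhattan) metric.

Site 3

(20, 15.3) — d to each: Site 1:12, Site 2:20, Site 3:9.2, Site 4:12.4, Site 5:16.1 → nearest is Site 3
(21.3, 24) — d to each: Site 1:22, Site 2:12.8, Site 3:16.6, Site 4:22.4, Site 5:26.1 → nearest is Site 2
(2.3, 2.5) — d to each: Site 1:18.5, Site 2:27.7, Site 3:25.3, Site 4:18.1, Site 5:14.4 → nearest is Site 5
(11, 18.3) — d to each: Site 1:6, Site 2:8, Site 3:21.2, Site 4:11.4, Site 5:16.1 → nearest is Site 1
(20.6, 7.9) — d to each: Site 1:19.2, Site 2:28, Site 3:1.6, Site 4:8.6, Site 5:9.3 → nearest is Site 3
(19.9, 19.6) — d to each: Site 1:16.2, Site 2:15.6, Site 3:13.6, Site 4:16.6, Site 5:20.3 → nearest is Site 3
(17.2, 4.7) — d to each: Site 1:19, Site 2:27.8, Site 3:8.2, Site 4:8.4, Site 5:3.7 → nearest is Site 5
Tally — Site 1:1, Site 2:1, Site 3:3, Site 5:2. Site 3 captures the most (3).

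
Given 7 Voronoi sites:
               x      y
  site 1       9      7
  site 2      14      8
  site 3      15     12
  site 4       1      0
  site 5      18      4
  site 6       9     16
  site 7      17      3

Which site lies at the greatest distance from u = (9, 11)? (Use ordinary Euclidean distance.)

Squared Euclidean distances:
d²(u, site 1) = 0 + 16 = 16
d²(u, site 2) = 25 + 9 = 34
d²(u, site 3) = 36 + 1 = 37
d²(u, site 4) = 64 + 121 = 185
d²(u, site 5) = 81 + 49 = 130
d²(u, site 6) = 0 + 25 = 25
d²(u, site 7) = 64 + 64 = 128
The largest is to site 4.

site 4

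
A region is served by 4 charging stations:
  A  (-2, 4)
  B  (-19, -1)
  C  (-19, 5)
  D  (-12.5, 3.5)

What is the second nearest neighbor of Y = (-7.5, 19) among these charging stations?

Squared Euclidean distances:
|YA|² = (-7.5−(-2))² + (19−4)² = 30.25 + 225 = 255.25
|YB|² = (-7.5−(-19))² + (19−(-1))² = 132.25 + 400 = 532.25
|YC|² = (-7.5−(-19))² + (19−5)² = 132.25 + 196 = 328.25
|YD|² = (-7.5−(-12.5))² + (19−3.5)² = 25 + 240.25 = 265.25
Sorted ascending: A, D, C, … — the second-nearest is D.

D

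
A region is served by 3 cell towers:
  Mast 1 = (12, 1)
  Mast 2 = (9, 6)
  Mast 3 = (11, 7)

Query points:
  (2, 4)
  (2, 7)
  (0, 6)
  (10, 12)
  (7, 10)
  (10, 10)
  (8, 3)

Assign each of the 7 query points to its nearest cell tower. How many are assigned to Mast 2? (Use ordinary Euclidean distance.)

5

(2, 4) — d² to each: Mast 1:109, Mast 2:53, Mast 3:90 → nearest is Mast 2
(2, 7) — d² to each: Mast 1:136, Mast 2:50, Mast 3:81 → nearest is Mast 2
(0, 6) — d² to each: Mast 1:169, Mast 2:81, Mast 3:122 → nearest is Mast 2
(10, 12) — d² to each: Mast 1:125, Mast 2:37, Mast 3:26 → nearest is Mast 3
(7, 10) — d² to each: Mast 1:106, Mast 2:20, Mast 3:25 → nearest is Mast 2
(10, 10) — d² to each: Mast 1:85, Mast 2:17, Mast 3:10 → nearest is Mast 3
(8, 3) — d² to each: Mast 1:20, Mast 2:10, Mast 3:25 → nearest is Mast 2
5 of the 7 points have Mast 2 as nearest.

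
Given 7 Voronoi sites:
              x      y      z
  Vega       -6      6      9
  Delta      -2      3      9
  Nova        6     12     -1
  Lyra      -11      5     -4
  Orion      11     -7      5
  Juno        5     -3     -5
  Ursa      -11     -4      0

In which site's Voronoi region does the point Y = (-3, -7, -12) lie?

Since √ is increasing, it suffices to compare squared distances:
d²(Y, Vega) = (-3−(-6))² + (-7−6)² + (-12−9)² = 9 + 169 + 441 = 619
d²(Y, Delta) = (-3−(-2))² + (-7−3)² + (-12−9)² = 1 + 100 + 441 = 542
d²(Y, Nova) = (-3−6)² + (-7−12)² + (-12−(-1))² = 81 + 361 + 121 = 563
d²(Y, Lyra) = (-3−(-11))² + (-7−5)² + (-12−(-4))² = 64 + 144 + 64 = 272
d²(Y, Orion) = (-3−11)² + (-7−(-7))² + (-12−5)² = 196 + 0 + 289 = 485
d²(Y, Juno) = (-3−5)² + (-7−(-3))² + (-12−(-5))² = 64 + 16 + 49 = 129
d²(Y, Ursa) = (-3−(-11))² + (-7−(-4))² + (-12−0)² = 64 + 9 + 144 = 217
Juno is nearest.

Juno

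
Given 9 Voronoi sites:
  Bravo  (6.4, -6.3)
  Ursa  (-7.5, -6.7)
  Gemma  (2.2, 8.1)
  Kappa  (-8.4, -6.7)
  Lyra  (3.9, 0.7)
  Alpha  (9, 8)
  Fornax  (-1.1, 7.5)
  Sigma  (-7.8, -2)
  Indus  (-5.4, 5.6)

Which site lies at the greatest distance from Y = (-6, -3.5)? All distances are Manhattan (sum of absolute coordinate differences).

Alpha

d(Y, Bravo) = |-6−6.4| + |-3.5−(-6.3)| = 12.4 + 2.8 = 15.2
d(Y, Ursa) = |-6−(-7.5)| + |-3.5−(-6.7)| = 1.5 + 3.2 = 4.7
d(Y, Gemma) = |-6−2.2| + |-3.5−8.1| = 8.2 + 11.6 = 19.8
d(Y, Kappa) = |-6−(-8.4)| + |-3.5−(-6.7)| = 2.4 + 3.2 = 5.6
d(Y, Lyra) = |-6−3.9| + |-3.5−0.7| = 9.9 + 4.2 = 14.1
d(Y, Alpha) = |-6−9| + |-3.5−8| = 15 + 11.5 = 26.5
d(Y, Fornax) = |-6−(-1.1)| + |-3.5−7.5| = 4.9 + 11 = 15.9
d(Y, Sigma) = |-6−(-7.8)| + |-3.5−(-2)| = 1.8 + 1.5 = 3.3
d(Y, Indus) = |-6−(-5.4)| + |-3.5−5.6| = 0.6 + 9.1 = 9.7
The largest is to Alpha.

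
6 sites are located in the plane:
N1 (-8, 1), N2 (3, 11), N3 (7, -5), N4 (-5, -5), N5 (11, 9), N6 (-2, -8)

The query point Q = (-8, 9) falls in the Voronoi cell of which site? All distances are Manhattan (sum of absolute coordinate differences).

d(Q,N1) = |-8−(-8)| + |9−1| = 0 + 8 = 8
d(Q,N2) = |-8−3| + |9−11| = 11 + 2 = 13
d(Q,N3) = |-8−7| + |9−(-5)| = 15 + 14 = 29
d(Q,N4) = |-8−(-5)| + |9−(-5)| = 3 + 14 = 17
d(Q,N5) = |-8−11| + |9−9| = 19 + 0 = 19
d(Q,N6) = |-8−(-2)| + |9−(-8)| = 6 + 17 = 23
N1 is nearest.

N1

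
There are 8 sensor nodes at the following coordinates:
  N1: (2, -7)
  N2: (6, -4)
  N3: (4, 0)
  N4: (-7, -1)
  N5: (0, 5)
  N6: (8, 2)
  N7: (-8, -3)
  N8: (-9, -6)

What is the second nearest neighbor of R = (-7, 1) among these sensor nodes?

Compare squared distances (the ordering matches that of the actual distances):
|RN1|² = (-7−2)² + (1−(-7))² = 81 + 64 = 145
|RN2|² = (-7−6)² + (1−(-4))² = 169 + 25 = 194
|RN3|² = (-7−4)² + (1−0)² = 121 + 1 = 122
|RN4|² = (-7−(-7))² + (1−(-1))² = 0 + 4 = 4
|RN5|² = (-7−0)² + (1−5)² = 49 + 16 = 65
|RN6|² = (-7−8)² + (1−2)² = 225 + 1 = 226
|RN7|² = (-7−(-8))² + (1−(-3))² = 1 + 16 = 17
|RN8|² = (-7−(-9))² + (1−(-6))² = 4 + 49 = 53
Sorted ascending: N4, N7, N8, … — the second-nearest is N7.

N7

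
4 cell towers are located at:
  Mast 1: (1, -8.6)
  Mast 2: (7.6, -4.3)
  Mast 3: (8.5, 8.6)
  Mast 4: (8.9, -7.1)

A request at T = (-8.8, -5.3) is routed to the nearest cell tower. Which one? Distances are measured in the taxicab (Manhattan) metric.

Mast 1

d(T, Mast 1) = |-8.8−1| + |-5.3−(-8.6)| = 9.8 + 3.3 = 13.1
d(T, Mast 2) = |-8.8−7.6| + |-5.3−(-4.3)| = 16.4 + 1 = 17.4
d(T, Mast 3) = |-8.8−8.5| + |-5.3−8.6| = 17.3 + 13.9 = 31.2
d(T, Mast 4) = |-8.8−8.9| + |-5.3−(-7.1)| = 17.7 + 1.8 = 19.5
Mast 1 is nearest.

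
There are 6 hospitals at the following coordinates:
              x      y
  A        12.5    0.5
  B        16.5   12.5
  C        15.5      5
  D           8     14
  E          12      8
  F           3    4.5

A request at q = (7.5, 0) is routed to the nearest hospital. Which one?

Since √ is increasing, it suffices to compare squared distances:
|qA|² = (7.5−12.5)² + (0−0.5)² = 25 + 0.25 = 25.25
|qB|² = (7.5−16.5)² + (0−12.5)² = 81 + 156.25 = 237.25
|qC|² = (7.5−15.5)² + (0−5)² = 64 + 25 = 89
|qD|² = (7.5−8)² + (0−14)² = 0.25 + 196 = 196.25
|qE|² = (7.5−12)² + (0−8)² = 20.25 + 64 = 84.25
|qF|² = (7.5−3)² + (0−4.5)² = 20.25 + 20.25 = 40.5
Minimum is at A.

A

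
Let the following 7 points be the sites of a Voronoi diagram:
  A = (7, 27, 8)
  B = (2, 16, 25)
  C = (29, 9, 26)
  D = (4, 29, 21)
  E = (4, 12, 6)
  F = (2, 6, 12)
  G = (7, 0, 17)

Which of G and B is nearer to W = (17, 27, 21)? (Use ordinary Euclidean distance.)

Compare squared distances:
|WG|² = (17−7)² + (27−0)² + (21−17)² = 100 + 729 + 16 = 845
|WB|² = (17−2)² + (27−16)² + (21−25)² = 225 + 121 + 16 = 362
845 > 362, so B is closer.

B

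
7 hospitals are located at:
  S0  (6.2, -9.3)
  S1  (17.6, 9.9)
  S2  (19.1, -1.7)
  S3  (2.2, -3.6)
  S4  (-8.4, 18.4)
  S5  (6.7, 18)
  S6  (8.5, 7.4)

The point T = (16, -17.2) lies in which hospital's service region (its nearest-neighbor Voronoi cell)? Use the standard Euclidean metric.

Squared Euclidean distances:
|TS0|² = (16−6.2)² + (-17.2−(-9.3))² = 96.04 + 62.41 = 158.45
|TS1|² = (16−17.6)² + (-17.2−9.9)² = 2.56 + 734.41 = 736.97
|TS2|² = (16−19.1)² + (-17.2−(-1.7))² = 9.61 + 240.25 = 249.86
|TS3|² = (16−2.2)² + (-17.2−(-3.6))² = 190.44 + 184.96 = 375.4
|TS4|² = (16−(-8.4))² + (-17.2−18.4)² = 595.36 + 1267.36 = 1862.72
|TS5|² = (16−6.7)² + (-17.2−18)² = 86.49 + 1239.04 = 1325.53
|TS6|² = (16−8.5)² + (-17.2−7.4)² = 56.25 + 605.16 = 661.41
The smallest is to S0, so T lies in the Voronoi region of S0.

S0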